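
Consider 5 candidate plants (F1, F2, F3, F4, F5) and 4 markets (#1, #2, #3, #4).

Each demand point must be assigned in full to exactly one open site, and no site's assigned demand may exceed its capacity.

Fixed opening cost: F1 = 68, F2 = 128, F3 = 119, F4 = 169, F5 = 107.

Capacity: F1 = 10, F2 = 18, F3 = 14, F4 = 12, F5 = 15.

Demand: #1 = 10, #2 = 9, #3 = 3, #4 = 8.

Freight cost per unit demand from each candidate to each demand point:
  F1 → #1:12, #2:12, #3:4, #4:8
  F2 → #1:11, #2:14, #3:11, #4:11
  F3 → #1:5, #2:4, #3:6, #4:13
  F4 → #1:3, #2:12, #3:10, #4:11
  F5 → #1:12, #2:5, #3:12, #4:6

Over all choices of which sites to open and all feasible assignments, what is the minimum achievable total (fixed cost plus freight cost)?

Open {F1, F3, F5}; cheapest assignment that respects the capacities:
  F1 (cap 10, load 8): #4 — cost 8×8 = 64
  F3 (cap 14, load 13): #1, #3 — cost 10×5 + 3×6 = 68
  F5 (cap 15, load 9): #2 — cost 9×5 = 45
  Shipping 177, fixed 294 → total 471.
  Any other capacity-feasible assignment to {F1, F3, F5} ships for at least 177.
Compare {F2, F3}: its best feasible assignment gives total 499.
Compare {F1, F3, F4}: its best feasible assignment gives total 504.
Every other set of open sites that can feasibly serve all demand totals ≥ 499 even under its best assignment. Minimum: 471.

471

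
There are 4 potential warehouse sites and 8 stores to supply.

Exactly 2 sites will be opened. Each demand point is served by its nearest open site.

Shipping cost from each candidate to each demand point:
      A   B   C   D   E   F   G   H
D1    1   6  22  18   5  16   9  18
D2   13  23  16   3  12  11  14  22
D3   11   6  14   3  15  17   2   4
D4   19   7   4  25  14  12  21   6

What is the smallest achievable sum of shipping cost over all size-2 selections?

Open {D1, D3}.
  A→D1 1, B→D1 6, C→D3 14, D→D3 3, E→D1 5, F→D1 16, G→D3 2, H→D3 4  ⇒ total 51.
Compare {D3, D4}: total 56.
Compare {D1, D4}: total 61.
No size-2 selection does better; minimum is 51.

51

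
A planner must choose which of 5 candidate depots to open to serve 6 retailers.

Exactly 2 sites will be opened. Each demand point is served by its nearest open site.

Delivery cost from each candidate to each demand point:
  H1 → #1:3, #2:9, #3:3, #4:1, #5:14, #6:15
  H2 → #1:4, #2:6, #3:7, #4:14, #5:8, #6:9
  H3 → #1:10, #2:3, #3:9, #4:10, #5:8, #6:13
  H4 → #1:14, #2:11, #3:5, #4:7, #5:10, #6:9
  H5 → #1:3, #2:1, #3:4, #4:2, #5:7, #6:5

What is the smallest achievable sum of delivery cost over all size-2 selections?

20

Open {H1, H5}.
  #1→H1 3, #2→H5 1, #3→H1 3, #4→H1 1, #5→H5 7, #6→H5 5  ⇒ total 20.
Compare {H2, H5}: total 22.
Compare {H3, H5}: total 22.
No size-2 selection does better; minimum is 20.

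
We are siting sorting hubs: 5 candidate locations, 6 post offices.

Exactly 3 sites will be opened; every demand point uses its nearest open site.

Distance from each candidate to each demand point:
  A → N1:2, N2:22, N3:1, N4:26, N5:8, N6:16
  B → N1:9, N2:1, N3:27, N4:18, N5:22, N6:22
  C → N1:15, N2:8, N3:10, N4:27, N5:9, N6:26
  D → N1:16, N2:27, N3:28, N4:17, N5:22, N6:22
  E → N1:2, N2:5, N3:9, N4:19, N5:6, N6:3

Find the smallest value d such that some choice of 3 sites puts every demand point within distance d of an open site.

17

Open {A, B, D}.
  Farthest demand point is N4 at distance 17 (to D); all others are ≤ 17.
With {A, C, D} the worst case is 17.
With {A, D, E} the worst case is 17.
No size-3 selection achieves below 17.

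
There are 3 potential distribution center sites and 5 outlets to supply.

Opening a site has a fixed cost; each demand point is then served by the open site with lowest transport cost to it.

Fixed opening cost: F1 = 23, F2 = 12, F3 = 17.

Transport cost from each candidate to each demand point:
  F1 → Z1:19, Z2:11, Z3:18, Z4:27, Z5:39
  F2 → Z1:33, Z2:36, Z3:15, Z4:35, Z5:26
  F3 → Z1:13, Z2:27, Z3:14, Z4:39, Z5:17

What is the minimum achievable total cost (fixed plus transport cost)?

Open {F1, F3}: assign each demand point to its cheapest open site.
  Z1→F3 13, Z2→F1 11, Z3→F3 14, Z4→F1 27, Z5→F3 17
  transport cost 82, fixed 40 → total 122.
Compare {F3}: transport cost 110 + fixed 17 = 127.
Compare {F1, F2}: transport cost 98 + fixed 35 = 133.
Compare {F1, F2, F3}: transport cost 82 + fixed 52 = 134.
All other subsets cost ≥ 127. Minimum total cost: 122.

122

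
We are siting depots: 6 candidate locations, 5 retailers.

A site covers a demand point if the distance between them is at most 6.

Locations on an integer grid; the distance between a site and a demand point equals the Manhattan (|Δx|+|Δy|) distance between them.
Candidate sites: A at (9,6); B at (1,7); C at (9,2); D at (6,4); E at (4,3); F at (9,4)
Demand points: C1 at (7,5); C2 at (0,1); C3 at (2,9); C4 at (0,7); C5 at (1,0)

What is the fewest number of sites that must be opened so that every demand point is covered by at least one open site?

2

Coverage sets (demand points within 6 of each site):
  A: {C1}
  B: {C3, C4}
  C: {C1}
  D: {C1}
  E: {C1, C2, C5}
  F: {C1}
No single site covers all 5 demand points.
But {B, E} covers everything, so the minimum is 2.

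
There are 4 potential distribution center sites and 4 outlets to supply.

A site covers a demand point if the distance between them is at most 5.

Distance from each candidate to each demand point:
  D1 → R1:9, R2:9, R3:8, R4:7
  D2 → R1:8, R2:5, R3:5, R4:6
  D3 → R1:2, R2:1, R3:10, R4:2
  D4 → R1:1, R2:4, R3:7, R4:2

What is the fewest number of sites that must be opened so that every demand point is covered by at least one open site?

2

Coverage sets (demand points within 5 of each site):
  D1: {}
  D2: {R2, R3}
  D3: {R1, R2, R4}
  D4: {R1, R2, R4}
No single site covers all 4 demand points.
But {D2, D3} covers everything, so the minimum is 2.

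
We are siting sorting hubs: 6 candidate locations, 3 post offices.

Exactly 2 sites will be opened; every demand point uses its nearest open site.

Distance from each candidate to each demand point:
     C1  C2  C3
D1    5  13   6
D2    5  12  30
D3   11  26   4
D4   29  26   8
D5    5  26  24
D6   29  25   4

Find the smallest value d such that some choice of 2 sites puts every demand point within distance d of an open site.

Open {D1, D2}.
  Farthest demand point is C2 at distance 12 (to D2); all others are ≤ 12.
With {D2, D3} the worst case is 12.
With {D2, D4} the worst case is 12.
No size-2 selection achieves below 12.

12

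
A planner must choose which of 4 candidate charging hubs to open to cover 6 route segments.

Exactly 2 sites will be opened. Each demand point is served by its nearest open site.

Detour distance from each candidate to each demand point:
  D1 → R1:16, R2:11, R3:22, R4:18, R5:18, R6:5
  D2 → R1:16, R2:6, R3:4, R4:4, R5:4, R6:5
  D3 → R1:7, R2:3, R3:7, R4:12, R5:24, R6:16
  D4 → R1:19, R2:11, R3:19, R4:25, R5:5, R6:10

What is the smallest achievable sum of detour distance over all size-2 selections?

Open {D2, D3}.
  R1→D3 7, R2→D3 3, R3→D2 4, R4→D2 4, R5→D2 4, R6→D2 5  ⇒ total 27.
Compare {D1, D2}: total 39.
Compare {D2, D4}: total 39.
No size-2 selection does better; minimum is 27.

27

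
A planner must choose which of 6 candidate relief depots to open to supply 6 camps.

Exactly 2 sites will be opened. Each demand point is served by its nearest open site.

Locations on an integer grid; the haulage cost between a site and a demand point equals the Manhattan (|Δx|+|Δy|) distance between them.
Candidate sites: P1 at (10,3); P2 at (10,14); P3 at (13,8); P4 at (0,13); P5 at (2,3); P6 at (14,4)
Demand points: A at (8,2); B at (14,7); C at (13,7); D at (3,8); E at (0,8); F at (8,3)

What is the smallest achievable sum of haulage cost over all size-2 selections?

29

Open {P3, P5}.
  A→P5 7, B→P3 2, C→P3 1, D→P5 6, E→P5 7, F→P5 6  ⇒ total 29.
Compare {P1, P3}: total 31.
Compare {P1, P4}: total 33.
No size-2 selection does better; minimum is 29.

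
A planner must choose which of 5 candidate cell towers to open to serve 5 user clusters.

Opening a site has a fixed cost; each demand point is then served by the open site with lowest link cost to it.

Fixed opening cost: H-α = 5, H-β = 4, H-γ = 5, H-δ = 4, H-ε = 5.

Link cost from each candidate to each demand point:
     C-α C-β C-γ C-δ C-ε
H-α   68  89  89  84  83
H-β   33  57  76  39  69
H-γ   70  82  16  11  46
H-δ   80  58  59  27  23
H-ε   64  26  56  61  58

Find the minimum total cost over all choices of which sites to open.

Open {H-β, H-γ, H-δ, H-ε}: assign each demand point to its cheapest open site.
  C-α→H-β 33, C-β→H-ε 26, C-γ→H-γ 16, C-δ→H-γ 11, C-ε→H-δ 23
  link cost 109, fixed 18 → total 127.
Compare {H-α, H-β, H-γ, H-δ, H-ε}: link cost 109 + fixed 23 = 132.
Compare {H-β, H-γ, H-ε}: link cost 132 + fixed 14 = 146.
Compare {H-α, H-β, H-γ, H-ε}: link cost 132 + fixed 19 = 151.
All other subsets cost ≥ 132. Minimum total cost: 127.

127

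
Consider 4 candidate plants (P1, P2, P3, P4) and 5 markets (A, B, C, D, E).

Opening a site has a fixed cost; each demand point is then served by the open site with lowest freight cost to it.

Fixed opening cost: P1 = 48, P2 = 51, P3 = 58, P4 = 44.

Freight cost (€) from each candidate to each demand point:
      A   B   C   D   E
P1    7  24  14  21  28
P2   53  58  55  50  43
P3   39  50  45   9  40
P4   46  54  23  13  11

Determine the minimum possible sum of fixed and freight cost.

142

Open {P1}: assign each demand point to its cheapest open site.
  A→P1 7, B→P1 24, C→P1 14, D→P1 21, E→P1 28
  freight cost 94, fixed 48 → total 142.
Compare {P1, P4}: freight cost 69 + fixed 92 = 161.
Compare {P1, P3}: freight cost 82 + fixed 106 = 188.
Compare {P4}: freight cost 147 + fixed 44 = 191.
All other subsets cost ≥ 161. Minimum total cost: 142.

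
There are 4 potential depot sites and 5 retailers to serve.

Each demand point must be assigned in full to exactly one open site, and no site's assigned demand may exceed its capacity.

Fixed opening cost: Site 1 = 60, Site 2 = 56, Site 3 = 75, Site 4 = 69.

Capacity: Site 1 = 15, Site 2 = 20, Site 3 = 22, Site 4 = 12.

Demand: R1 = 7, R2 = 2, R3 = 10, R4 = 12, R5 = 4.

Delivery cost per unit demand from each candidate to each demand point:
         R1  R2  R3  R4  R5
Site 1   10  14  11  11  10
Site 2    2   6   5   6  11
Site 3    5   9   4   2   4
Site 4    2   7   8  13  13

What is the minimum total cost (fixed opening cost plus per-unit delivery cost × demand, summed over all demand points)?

Open {Site 2, Site 3}; cheapest assignment that respects the capacities:
  Site 2 (cap 20, load 19): R1, R2, R3 — cost 7×2 + 2×6 + 10×5 = 76
  Site 3 (cap 22, load 16): R4, R5 — cost 12×2 + 4×4 = 40
  Shipping 116, fixed 131 → total 247.
  Any other capacity-feasible assignment to {Site 2, Site 3} ships for at least 116.
Compare {Site 1, Site 2, Site 3}: its best feasible assignment gives total 307.
Compare {Site 2, Site 3, Site 4}: its best feasible assignment gives total 316.
Every other set of open sites that can feasibly serve all demand totals ≥ 307 even under its best assignment. Minimum: 247.

247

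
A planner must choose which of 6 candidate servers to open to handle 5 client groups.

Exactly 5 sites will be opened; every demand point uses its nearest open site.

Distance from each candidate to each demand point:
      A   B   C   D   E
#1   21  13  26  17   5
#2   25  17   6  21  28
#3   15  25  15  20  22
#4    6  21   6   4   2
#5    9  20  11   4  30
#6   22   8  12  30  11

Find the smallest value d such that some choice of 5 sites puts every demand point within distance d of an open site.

Open {#1, #2, #3, #4, #6}.
  Farthest demand point is B at distance 8 (to #6); all others are ≤ 8.
With {#1, #2, #4, #5, #6} the worst case is 8.
With {#1, #3, #4, #5, #6} the worst case is 8.
No size-5 selection achieves below 8.

8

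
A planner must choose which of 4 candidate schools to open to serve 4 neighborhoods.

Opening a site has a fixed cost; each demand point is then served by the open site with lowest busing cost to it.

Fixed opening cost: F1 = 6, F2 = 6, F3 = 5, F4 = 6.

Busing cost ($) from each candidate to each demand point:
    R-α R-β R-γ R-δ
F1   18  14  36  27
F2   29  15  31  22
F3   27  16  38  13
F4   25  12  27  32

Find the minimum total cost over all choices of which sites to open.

87

Open {F1, F3, F4}: assign each demand point to its cheapest open site.
  R-α→F1 18, R-β→F4 12, R-γ→F4 27, R-δ→F3 13
  busing cost 70, fixed 17 → total 87.
Compare {F3, F4}: busing cost 77 + fixed 11 = 88.
Compare {F1, F3}: busing cost 81 + fixed 11 = 92.
Compare {F1, F2, F3}: busing cost 76 + fixed 17 = 93.
All other subsets cost ≥ 88. Minimum total cost: 87.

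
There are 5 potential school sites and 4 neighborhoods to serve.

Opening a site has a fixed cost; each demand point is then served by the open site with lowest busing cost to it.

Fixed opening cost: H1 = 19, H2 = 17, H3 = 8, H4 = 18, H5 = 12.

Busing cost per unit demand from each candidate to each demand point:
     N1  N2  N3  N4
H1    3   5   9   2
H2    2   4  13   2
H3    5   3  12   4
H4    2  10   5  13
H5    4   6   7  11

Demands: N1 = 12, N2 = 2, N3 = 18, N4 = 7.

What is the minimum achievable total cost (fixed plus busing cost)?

171

Open {H2, H4}: assign each demand point to its cheapest open site.
  N1→H2 12×2=24, N2→H2 2×4=8, N3→H4 18×5=90, N4→H2 7×2=14
  busing cost 136, fixed 35 → total 171.
Compare {H3, H4}: busing cost 148 + fixed 26 = 174.
Compare {H1, H4}: busing cost 138 + fixed 37 = 175.
Compare {H2, H3, H4}: busing cost 134 + fixed 43 = 177.
All other subsets cost ≥ 174. Minimum total cost: 171.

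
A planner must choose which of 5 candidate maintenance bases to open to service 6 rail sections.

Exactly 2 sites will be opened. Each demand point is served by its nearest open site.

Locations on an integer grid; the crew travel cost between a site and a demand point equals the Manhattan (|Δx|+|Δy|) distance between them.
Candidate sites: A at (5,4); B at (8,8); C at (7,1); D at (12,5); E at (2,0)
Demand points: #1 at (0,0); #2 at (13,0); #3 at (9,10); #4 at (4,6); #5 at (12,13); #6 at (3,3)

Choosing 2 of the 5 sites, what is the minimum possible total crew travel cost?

35

Open {B, E}.
  #1→E 2, #2→E 11, #3→B 3, #4→B 6, #5→B 9, #6→E 4  ⇒ total 35.
Compare {D, E}: total 36.
Compare {A, D}: total 37.
No size-2 selection does better; minimum is 35.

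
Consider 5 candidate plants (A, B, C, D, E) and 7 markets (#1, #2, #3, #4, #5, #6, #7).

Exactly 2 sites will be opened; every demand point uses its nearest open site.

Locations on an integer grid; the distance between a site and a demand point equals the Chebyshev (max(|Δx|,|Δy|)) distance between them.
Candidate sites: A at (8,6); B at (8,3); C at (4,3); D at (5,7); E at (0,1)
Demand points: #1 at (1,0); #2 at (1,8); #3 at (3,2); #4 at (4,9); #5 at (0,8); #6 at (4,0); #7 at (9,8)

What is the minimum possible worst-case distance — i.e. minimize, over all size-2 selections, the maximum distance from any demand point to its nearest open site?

Open {A, C}.
  Farthest demand point is #2 at distance 5 (to C); all others are ≤ 5.
With {C, D} the worst case is 5.
With {D, E} the worst case is 5.
No size-2 selection achieves below 5.

5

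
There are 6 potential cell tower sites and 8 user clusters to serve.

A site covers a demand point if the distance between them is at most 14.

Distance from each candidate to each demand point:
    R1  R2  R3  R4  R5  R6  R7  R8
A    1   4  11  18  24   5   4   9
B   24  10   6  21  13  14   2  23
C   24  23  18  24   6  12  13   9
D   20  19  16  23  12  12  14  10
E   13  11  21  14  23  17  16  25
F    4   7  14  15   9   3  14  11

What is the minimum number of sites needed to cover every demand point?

2

Coverage sets (demand points within 14 of each site):
  A: {R1, R2, R3, R6, R7, R8}
  B: {R2, R3, R5, R6, R7}
  C: {R5, R6, R7, R8}
  D: {R5, R6, R7, R8}
  E: {R1, R2, R4}
  F: {R1, R2, R3, R5, R6, R7, R8}
No single site covers all 8 demand points.
But {E, F} covers everything, so the minimum is 2.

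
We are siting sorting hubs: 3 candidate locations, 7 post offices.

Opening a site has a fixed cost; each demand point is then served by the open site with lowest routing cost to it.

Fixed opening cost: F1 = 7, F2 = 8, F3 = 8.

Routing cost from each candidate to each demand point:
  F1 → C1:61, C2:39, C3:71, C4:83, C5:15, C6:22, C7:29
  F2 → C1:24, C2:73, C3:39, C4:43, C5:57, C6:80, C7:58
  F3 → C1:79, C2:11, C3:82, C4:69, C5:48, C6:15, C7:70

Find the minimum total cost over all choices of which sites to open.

Open {F1, F2, F3}: assign each demand point to its cheapest open site.
  C1→F2 24, C2→F3 11, C3→F2 39, C4→F2 43, C5→F1 15, C6→F3 15, C7→F1 29
  routing cost 176, fixed 23 → total 199.
Compare {F1, F2}: routing cost 211 + fixed 15 = 226.
Compare {F2, F3}: routing cost 238 + fixed 16 = 254.
Compare {F1, F3}: routing cost 271 + fixed 15 = 286.
All other subsets cost ≥ 226. Minimum total cost: 199.

199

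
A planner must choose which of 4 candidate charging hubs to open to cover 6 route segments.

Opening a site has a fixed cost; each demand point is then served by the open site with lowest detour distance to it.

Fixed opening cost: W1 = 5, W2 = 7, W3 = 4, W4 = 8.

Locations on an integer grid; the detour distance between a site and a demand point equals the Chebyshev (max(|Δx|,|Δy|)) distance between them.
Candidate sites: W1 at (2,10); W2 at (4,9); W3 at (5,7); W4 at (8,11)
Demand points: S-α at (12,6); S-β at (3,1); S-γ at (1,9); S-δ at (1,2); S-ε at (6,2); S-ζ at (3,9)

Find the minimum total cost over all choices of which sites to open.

33

Open {W3}: assign each demand point to its cheapest open site.
  S-α→W3 7, S-β→W3 6, S-γ→W3 4, S-δ→W3 5, S-ε→W3 5, S-ζ→W3 2
  detour distance 29, fixed 4 → total 33.
Compare {W1, W3}: detour distance 25 + fixed 9 = 34.
Compare {W2, W3}: detour distance 27 + fixed 11 = 38.
Compare {W3, W4}: detour distance 27 + fixed 12 = 39.
All other subsets cost ≥ 34. Minimum total cost: 33.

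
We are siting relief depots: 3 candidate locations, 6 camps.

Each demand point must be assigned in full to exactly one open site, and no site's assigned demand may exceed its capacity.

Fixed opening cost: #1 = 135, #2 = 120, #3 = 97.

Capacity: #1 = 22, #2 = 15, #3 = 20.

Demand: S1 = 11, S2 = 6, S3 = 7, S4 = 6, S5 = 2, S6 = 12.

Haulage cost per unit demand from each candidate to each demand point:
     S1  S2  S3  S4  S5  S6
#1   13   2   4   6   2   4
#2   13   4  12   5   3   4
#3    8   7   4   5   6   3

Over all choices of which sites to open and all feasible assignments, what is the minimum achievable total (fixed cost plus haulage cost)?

Open {#1, #2, #3}; cheapest assignment that respects the capacities:
  #1 (cap 22, load 20): S2, S5, S6 — cost 6×2 + 2×2 + 12×4 = 64
  #2 (cap 15, load 6): S4 — cost 6×5 = 30
  #3 (cap 20, load 18): S1, S3 — cost 11×8 + 7×4 = 116
  Shipping 210, fixed 352 → total 562.
  Any other capacity-feasible assignment to {#1, #2, #3} ships for at least 210.
Total demand is 44 and no other set of sites has combined capacity ≥ 44, so {#1, #2, #3} is the only feasible choice of open sites. Minimum: 562.

562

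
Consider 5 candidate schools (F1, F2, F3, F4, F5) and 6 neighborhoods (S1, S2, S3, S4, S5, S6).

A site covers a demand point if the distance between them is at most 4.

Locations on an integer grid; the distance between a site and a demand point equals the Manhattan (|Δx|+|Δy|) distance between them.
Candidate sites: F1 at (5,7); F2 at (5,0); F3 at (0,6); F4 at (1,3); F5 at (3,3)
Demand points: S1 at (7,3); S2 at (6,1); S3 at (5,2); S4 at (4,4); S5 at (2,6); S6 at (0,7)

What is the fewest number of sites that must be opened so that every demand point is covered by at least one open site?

Coverage sets (demand points within 4 of each site):
  F1: {S4, S5}
  F2: {S2, S3}
  F3: {S5, S6}
  F4: {S4, S5}
  F5: {S1, S3, S4, S5}
No 2 sites suffice: every size-2 union leaves at least one demand point uncovered.
But {F2, F3, F5} covers everything, so the minimum is 3.

3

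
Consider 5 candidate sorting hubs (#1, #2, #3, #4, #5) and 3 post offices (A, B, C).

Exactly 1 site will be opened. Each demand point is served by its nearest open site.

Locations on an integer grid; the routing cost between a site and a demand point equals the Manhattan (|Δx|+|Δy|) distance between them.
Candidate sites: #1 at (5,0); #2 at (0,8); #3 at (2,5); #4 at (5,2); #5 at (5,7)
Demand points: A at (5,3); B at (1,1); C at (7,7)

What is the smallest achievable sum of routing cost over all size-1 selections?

13

Open {#4}.
  A→#4 1, B→#4 5, C→#4 7  ⇒ total 13.
Compare {#5}: total 16.
Compare {#1}: total 17.
No size-1 selection does better; minimum is 13.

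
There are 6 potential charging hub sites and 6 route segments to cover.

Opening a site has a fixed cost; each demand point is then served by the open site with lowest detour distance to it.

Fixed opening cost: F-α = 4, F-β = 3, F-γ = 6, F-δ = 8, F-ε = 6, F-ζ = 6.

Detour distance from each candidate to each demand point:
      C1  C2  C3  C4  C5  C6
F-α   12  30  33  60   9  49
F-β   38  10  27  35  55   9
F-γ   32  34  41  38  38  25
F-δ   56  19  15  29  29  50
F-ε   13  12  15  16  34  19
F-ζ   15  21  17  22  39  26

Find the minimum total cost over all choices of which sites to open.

Open {F-α, F-β, F-ε}: assign each demand point to its cheapest open site.
  C1→F-α 12, C2→F-β 10, C3→F-ε 15, C4→F-ε 16, C5→F-α 9, C6→F-β 9
  detour distance 71, fixed 13 → total 84.
Compare {F-α, F-β, F-γ, F-ε}: detour distance 71 + fixed 19 = 90.
Compare {F-α, F-β, F-ε, F-ζ}: detour distance 71 + fixed 19 = 90.
Compare {F-α, F-β, F-ζ}: detour distance 79 + fixed 13 = 92.
All other subsets cost ≥ 90. Minimum total cost: 84.

84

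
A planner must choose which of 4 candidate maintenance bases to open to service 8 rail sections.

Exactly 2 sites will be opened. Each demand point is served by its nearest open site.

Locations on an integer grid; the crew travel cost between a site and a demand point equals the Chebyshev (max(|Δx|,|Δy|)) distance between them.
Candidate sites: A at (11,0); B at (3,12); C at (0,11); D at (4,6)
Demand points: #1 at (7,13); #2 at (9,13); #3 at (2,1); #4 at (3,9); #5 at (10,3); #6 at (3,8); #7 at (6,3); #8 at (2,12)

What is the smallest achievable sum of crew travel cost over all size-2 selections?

Open {B, D}.
  #1→B 4, #2→B 6, #3→D 5, #4→B 3, #5→D 6, #6→D 2, #7→D 3, #8→B 1  ⇒ total 30.
Compare {A, B}: total 35.
Compare {C, D}: total 35.
No size-2 selection does better; minimum is 30.

30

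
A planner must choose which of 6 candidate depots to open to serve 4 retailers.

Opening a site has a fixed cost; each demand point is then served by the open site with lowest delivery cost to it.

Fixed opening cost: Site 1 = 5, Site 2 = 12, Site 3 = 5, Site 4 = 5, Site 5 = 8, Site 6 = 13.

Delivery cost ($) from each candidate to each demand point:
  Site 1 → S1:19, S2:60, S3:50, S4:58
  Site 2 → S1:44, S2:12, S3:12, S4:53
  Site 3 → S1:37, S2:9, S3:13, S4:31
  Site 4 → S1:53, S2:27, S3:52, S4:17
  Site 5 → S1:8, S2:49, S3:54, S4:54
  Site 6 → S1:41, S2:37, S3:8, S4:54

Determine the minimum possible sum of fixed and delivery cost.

Open {Site 3, Site 4, Site 5}: assign each demand point to its cheapest open site.
  S1→Site 5 8, S2→Site 3 9, S3→Site 3 13, S4→Site 4 17
  delivery cost 47, fixed 18 → total 65.
Compare {Site 1, Site 3, Site 4, Site 5}: delivery cost 47 + fixed 23 = 70.
Compare {Site 1, Site 3, Site 4}: delivery cost 58 + fixed 15 = 73.
Compare {Site 3, Site 4, Site 5, Site 6}: delivery cost 42 + fixed 31 = 73.
All other subsets cost ≥ 70. Minimum total cost: 65.

65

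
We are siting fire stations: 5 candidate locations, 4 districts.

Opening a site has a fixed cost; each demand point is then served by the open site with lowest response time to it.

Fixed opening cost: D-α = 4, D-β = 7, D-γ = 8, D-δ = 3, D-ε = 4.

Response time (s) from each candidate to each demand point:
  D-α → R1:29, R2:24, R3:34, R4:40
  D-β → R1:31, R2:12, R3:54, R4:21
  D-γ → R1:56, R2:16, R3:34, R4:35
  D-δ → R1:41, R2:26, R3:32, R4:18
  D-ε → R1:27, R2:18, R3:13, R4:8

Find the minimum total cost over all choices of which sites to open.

Open {D-ε}: assign each demand point to its cheapest open site.
  R1→D-ε 27, R2→D-ε 18, R3→D-ε 13, R4→D-ε 8
  response time 66, fixed 4 → total 70.
Compare {D-β, D-ε}: response time 60 + fixed 11 = 71.
Compare {D-δ, D-ε}: response time 66 + fixed 7 = 73.
Compare {D-α, D-ε}: response time 66 + fixed 8 = 74.
All other subsets cost ≥ 71. Minimum total cost: 70.

70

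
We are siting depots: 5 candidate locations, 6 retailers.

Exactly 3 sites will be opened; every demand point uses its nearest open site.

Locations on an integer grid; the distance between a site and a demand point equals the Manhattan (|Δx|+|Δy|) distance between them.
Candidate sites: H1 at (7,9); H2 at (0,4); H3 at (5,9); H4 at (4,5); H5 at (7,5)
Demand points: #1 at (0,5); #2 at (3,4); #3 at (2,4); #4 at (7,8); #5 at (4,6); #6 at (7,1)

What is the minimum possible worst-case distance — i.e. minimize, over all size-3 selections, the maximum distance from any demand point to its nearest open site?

Open {H1, H2, H5}.
  Farthest demand point is #5 at distance 4 (to H5); all others are ≤ 4.
With {H1, H4, H5} the worst case is 4.
With {H2, H3, H5} the worst case is 4.
No size-3 selection achieves below 4.

4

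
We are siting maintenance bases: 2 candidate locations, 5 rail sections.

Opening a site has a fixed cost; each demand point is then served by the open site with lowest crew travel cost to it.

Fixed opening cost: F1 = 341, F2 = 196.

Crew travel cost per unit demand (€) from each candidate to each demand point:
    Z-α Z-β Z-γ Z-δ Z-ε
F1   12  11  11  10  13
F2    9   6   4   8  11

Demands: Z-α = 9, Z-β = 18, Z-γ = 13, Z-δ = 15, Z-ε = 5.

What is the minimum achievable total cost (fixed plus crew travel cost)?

Open {F2}: assign each demand point to its cheapest open site.
  Z-α→F2 9×9=81, Z-β→F2 18×6=108, Z-γ→F2 13×4=52, Z-δ→F2 15×8=120, Z-ε→F2 5×11=55
  crew travel cost 416, fixed 196 → total 612.
Compare {F1, F2}: crew travel cost 416 + fixed 537 = 953.
Compare {F1}: crew travel cost 664 + fixed 341 = 1005.

612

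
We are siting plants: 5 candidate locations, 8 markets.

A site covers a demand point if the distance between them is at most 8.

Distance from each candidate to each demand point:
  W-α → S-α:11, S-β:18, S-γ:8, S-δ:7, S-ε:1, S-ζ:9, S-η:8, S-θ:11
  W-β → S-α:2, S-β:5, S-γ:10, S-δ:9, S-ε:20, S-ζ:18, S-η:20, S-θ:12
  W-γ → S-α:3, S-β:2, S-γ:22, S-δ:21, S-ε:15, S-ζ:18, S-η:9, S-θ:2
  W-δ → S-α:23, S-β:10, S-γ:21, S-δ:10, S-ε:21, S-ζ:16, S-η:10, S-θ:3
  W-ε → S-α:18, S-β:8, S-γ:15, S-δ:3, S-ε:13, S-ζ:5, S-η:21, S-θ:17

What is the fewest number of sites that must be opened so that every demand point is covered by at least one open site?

Coverage sets (demand points within 8 of each site):
  W-α: {S-γ, S-δ, S-ε, S-η}
  W-β: {S-α, S-β}
  W-γ: {S-α, S-β, S-θ}
  W-δ: {S-θ}
  W-ε: {S-β, S-δ, S-ζ}
No 2 sites suffice: every size-2 union leaves at least one demand point uncovered.
But {W-α, W-γ, W-ε} covers everything, so the minimum is 3.

3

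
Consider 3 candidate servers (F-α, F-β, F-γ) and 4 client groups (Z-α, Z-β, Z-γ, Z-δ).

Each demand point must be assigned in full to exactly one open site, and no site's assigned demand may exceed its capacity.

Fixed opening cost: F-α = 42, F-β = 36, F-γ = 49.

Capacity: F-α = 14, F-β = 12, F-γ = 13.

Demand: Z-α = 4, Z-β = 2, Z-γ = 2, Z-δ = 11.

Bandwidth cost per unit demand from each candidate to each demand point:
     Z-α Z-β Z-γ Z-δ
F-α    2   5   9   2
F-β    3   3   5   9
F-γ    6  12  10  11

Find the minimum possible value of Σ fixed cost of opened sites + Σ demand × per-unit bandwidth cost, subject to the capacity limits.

Open {F-α, F-β}; cheapest assignment that respects the capacities:
  F-α (cap 14, load 11): Z-δ — cost 11×2 = 22
  F-β (cap 12, load 8): Z-α, Z-β, Z-γ — cost 4×3 + 2×3 + 2×5 = 28
  Shipping 50, fixed 78 → total 128.
  Any other capacity-feasible assignment to {F-α, F-β} ships for at least 50.
Compare {F-α, F-γ}: its best feasible assignment gives total 167.
Compare {F-α, F-β, F-γ}: its best feasible assignment gives total 177.
Every other set of open sites that can feasibly serve all demand totals ≥ 167 even under its best assignment. Minimum: 128.

128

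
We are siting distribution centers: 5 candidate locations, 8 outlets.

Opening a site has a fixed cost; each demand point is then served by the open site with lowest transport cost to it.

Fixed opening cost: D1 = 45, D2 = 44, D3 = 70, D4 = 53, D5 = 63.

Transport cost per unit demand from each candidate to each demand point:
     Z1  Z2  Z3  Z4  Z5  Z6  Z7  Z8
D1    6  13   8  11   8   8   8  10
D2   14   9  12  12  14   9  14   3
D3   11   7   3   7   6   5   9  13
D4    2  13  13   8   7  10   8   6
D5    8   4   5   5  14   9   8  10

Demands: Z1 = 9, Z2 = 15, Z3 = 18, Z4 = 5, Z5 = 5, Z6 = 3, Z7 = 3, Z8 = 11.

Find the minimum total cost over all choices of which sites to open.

461

Open {D4, D5}: assign each demand point to its cheapest open site.
  Z1→D4 9×2=18, Z2→D5 15×4=60, Z3→D5 18×5=90, Z4→D5 5×5=25, Z5→D4 5×7=35, Z6→D5 3×9=27, Z7→D4 3×8=24, Z8→D4 11×6=66
  transport cost 345, fixed 116 → total 461.
Compare {D3, D4}: transport cost 347 + fixed 123 = 470.
Compare {D2, D4, D5}: transport cost 312 + fixed 160 = 472.
Compare {D3, D4, D5}: transport cost 292 + fixed 186 = 478.
All other subsets cost ≥ 470. Minimum total cost: 461.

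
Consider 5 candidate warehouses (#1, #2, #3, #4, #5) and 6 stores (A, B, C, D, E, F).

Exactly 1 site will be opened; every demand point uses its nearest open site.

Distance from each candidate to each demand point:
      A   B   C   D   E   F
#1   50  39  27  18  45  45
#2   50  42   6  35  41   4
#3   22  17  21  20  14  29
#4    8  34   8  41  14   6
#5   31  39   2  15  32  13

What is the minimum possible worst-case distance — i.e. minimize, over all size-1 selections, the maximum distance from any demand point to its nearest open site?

Open {#3}.
  Farthest demand point is F at distance 29 (to #3); all others are ≤ 29.
With {#5} the worst case is 39.
With {#4} the worst case is 41.
No size-1 selection achieves below 29.

29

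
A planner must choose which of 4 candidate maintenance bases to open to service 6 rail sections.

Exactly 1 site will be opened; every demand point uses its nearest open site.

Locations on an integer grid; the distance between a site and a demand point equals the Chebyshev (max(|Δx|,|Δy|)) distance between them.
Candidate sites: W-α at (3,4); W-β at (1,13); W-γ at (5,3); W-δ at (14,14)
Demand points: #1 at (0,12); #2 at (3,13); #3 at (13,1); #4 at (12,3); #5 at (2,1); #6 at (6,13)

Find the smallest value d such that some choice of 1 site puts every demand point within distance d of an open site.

Open {W-α}.
  Farthest demand point is #3 at distance 10 (to W-α); all others are ≤ 10.
With {W-γ} the worst case is 10.
With {W-β} the worst case is 12.
No size-1 selection achieves below 10.

10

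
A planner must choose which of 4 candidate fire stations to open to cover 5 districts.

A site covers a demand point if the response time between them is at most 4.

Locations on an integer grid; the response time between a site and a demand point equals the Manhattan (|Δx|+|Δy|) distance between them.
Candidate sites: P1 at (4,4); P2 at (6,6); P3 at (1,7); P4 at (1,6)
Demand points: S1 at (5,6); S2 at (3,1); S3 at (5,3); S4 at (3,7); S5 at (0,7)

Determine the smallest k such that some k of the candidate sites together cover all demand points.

2

Coverage sets (demand points within 4 of each site):
  P1: {S1, S2, S3, S4}
  P2: {S1, S3, S4}
  P3: {S4, S5}
  P4: {S1, S4, S5}
No single site covers all 5 demand points.
But {P1, P3} covers everything, so the minimum is 2.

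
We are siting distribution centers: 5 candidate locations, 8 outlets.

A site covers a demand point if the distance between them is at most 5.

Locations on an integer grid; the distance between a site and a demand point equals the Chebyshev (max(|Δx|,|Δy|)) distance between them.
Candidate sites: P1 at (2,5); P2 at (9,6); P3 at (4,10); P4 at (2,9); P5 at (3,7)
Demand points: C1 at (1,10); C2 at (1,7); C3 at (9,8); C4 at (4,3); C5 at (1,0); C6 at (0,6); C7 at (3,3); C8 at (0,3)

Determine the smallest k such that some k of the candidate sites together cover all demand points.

2

Coverage sets (demand points within 5 of each site):
  P1: {C1, C2, C4, C5, C6, C7, C8}
  P2: {C3, C4}
  P3: {C1, C2, C3, C6}
  P4: {C1, C2, C6}
  P5: {C1, C2, C4, C6, C7, C8}
No single site covers all 8 demand points.
But {P1, P2} covers everything, so the minimum is 2.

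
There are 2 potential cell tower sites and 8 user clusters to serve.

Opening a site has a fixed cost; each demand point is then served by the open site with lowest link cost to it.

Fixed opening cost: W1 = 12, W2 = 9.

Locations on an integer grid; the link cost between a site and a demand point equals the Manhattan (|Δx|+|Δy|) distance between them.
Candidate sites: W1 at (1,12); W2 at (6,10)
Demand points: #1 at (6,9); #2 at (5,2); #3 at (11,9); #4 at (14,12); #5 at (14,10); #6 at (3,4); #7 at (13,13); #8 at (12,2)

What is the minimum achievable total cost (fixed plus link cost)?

76

Open {W2}: assign each demand point to its cheapest open site.
  #1→W2 1, #2→W2 9, #3→W2 6, #4→W2 10, #5→W2 8, #6→W2 9, #7→W2 10, #8→W2 14
  link cost 67, fixed 9 → total 76.
Compare {W1, W2}: link cost 67 + fixed 21 = 88.
Compare {W1}: link cost 107 + fixed 12 = 119.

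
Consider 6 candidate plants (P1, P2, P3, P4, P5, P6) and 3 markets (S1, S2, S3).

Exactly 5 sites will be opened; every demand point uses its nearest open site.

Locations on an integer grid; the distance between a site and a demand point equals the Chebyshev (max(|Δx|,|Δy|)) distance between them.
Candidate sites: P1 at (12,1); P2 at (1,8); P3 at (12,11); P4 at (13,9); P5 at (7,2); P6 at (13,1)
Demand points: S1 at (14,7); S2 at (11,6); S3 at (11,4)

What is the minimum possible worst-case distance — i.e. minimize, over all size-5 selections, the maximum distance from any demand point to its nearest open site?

3

Open {P1, P2, P3, P4, P5}.
  Farthest demand point is S2 at distance 3 (to P4); all others are ≤ 3.
With {P1, P2, P3, P4, P6} the worst case is 3.
With {P1, P2, P4, P5, P6} the worst case is 3.
No size-5 selection achieves below 3.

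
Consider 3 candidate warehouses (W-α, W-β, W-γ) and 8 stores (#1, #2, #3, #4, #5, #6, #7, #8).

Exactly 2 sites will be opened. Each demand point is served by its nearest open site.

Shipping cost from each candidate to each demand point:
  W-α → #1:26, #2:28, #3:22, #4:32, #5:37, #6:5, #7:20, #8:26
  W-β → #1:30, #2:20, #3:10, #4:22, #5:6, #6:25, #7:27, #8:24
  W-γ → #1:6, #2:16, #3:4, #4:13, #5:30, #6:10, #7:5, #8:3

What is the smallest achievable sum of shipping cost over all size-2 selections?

Open {W-β, W-γ}.
  #1→W-γ 6, #2→W-γ 16, #3→W-γ 4, #4→W-γ 13, #5→W-β 6, #6→W-γ 10, #7→W-γ 5, #8→W-γ 3  ⇒ total 63.
Compare {W-α, W-γ}: total 82.
Compare {W-α, W-β}: total 133.

63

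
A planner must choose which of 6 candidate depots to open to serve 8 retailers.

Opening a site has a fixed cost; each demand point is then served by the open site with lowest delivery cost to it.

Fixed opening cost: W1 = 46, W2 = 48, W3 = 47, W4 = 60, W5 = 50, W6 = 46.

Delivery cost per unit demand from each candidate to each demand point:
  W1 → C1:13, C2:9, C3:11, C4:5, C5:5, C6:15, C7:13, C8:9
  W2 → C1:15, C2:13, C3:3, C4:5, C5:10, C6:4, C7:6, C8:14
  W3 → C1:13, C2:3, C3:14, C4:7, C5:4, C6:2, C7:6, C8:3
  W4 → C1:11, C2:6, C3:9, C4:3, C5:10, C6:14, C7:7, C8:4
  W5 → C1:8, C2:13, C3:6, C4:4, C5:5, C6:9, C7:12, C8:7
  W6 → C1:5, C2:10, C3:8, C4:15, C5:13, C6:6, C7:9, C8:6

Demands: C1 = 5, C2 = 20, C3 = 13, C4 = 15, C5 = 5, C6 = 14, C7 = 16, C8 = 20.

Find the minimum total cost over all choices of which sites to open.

538

Open {W2, W3}: assign each demand point to its cheapest open site.
  C1→W3 5×13=65, C2→W3 20×3=60, C3→W2 13×3=39, C4→W2 15×5=75, C5→W3 5×4=20, C6→W3 14×2=28, C7→W2 16×6=96, C8→W3 20×3=60
  delivery cost 443, fixed 95 → total 538.
Compare {W3, W5}: delivery cost 442 + fixed 97 = 539.
Compare {W2, W3, W6}: delivery cost 403 + fixed 141 = 544.
Compare {W2, W3, W5}: delivery cost 403 + fixed 145 = 548.
All other subsets cost ≥ 539. Minimum total cost: 538.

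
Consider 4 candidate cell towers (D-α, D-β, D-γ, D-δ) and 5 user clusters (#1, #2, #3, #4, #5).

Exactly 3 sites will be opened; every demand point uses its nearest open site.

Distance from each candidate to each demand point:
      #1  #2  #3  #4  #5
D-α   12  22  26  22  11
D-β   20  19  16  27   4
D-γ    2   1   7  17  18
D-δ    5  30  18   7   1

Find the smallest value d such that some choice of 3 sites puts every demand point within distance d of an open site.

7

Open {D-α, D-γ, D-δ}.
  Farthest demand point is #3 at distance 7 (to D-γ); all others are ≤ 7.
With {D-β, D-γ, D-δ} the worst case is 7.
With {D-α, D-β, D-γ} the worst case is 17.
No size-3 selection achieves below 7.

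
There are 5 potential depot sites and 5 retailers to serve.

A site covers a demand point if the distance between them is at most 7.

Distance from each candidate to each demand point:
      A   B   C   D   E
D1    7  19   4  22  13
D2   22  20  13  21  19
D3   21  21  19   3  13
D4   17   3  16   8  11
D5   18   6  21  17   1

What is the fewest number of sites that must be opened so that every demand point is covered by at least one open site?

Coverage sets (demand points within 7 of each site):
  D1: {A, C}
  D2: {}
  D3: {D}
  D4: {B}
  D5: {B, E}
No 2 sites suffice: every size-2 union leaves at least one demand point uncovered.
But {D1, D3, D5} covers everything, so the minimum is 3.

3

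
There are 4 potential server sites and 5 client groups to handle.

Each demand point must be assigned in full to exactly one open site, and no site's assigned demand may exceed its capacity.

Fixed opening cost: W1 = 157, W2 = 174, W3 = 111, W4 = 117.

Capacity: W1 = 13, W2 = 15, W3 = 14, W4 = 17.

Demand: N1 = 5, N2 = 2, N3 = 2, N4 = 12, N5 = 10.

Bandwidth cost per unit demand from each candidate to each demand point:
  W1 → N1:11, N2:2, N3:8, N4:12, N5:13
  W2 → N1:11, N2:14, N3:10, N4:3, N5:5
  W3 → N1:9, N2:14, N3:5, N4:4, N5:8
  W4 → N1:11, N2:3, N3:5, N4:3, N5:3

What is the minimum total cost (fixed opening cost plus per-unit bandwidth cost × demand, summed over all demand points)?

Open {W3, W4}; cheapest assignment that respects the capacities:
  W3 (cap 14, load 14): N3, N4 — cost 2×5 + 12×4 = 58
  W4 (cap 17, load 17): N1, N2, N5 — cost 5×11 + 2×3 + 10×3 = 91
  Shipping 149, fixed 228 → total 377.
  Any other capacity-feasible assignment to {W3, W4} ships for at least 149.
Compare {W2, W4}: its best feasible assignment gives total 438.
Compare {W2, W3, W4}: its best feasible assignment gives total 529.
Every other set of open sites that can feasibly serve all demand totals ≥ 438 even under its best assignment. Minimum: 377.

377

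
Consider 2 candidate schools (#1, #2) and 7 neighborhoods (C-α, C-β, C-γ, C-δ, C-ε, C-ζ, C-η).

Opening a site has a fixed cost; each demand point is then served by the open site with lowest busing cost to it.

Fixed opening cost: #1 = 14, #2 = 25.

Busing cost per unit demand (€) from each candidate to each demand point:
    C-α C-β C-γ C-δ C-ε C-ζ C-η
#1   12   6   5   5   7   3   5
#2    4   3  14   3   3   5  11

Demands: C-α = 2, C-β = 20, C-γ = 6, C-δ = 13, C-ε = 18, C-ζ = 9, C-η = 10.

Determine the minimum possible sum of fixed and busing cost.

307

Open {#1, #2}: assign each demand point to its cheapest open site.
  C-α→#2 2×4=8, C-β→#2 20×3=60, C-γ→#1 6×5=30, C-δ→#2 13×3=39, C-ε→#2 18×3=54, C-ζ→#1 9×3=27, C-η→#1 10×5=50
  busing cost 268, fixed 39 → total 307.
Compare {#2}: busing cost 400 + fixed 25 = 425.
Compare {#1}: busing cost 442 + fixed 14 = 456.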